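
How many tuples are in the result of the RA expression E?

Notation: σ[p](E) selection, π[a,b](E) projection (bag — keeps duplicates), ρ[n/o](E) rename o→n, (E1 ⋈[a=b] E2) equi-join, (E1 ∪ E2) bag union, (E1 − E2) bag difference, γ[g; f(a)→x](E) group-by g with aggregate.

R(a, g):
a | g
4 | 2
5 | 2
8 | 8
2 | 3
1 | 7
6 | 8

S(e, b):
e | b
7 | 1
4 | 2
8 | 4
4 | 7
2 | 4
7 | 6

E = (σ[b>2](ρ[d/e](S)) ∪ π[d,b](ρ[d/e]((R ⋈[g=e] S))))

Per-node cardinality:
  S → 6
  ρ[d/e](S) → 6
  σ[b>2](ρ[d/e](S)) → 4
  R → 6
  S → 6
  (R ⋈[g=e] S) → 6
  ρ[d/e]((R ⋈[g=e] S)) → 6
  π[d,b](ρ[d/e]((R ⋈[g=e] S))) → 6
  (σ[b>2](ρ[d/e](S)) ∪ π[d,b](ρ[d/e]((R ⋈[g=e] S)))) → 10

|E| = 10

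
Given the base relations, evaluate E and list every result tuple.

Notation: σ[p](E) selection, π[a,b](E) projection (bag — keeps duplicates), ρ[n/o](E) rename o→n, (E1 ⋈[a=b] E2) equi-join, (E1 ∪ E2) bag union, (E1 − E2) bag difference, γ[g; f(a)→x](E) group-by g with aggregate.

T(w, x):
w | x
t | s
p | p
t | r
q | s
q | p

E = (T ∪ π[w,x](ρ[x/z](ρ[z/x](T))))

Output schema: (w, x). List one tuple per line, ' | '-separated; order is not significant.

Subexpression sizes:
  T → 5
  T → 5
  ρ[z/x](T) → 5
  ρ[x/z](ρ[z/x](T)) → 5
  π[w,x](ρ[x/z](ρ[z/x](T))) → 5
  (T ∪ π[w,x](ρ[x/z](ρ[z/x](T)))) → 10

== RESULT ==
w | x
p | p
p | p
q | p
q | p
q | s
q | s
t | r
t | r
t | s
t | s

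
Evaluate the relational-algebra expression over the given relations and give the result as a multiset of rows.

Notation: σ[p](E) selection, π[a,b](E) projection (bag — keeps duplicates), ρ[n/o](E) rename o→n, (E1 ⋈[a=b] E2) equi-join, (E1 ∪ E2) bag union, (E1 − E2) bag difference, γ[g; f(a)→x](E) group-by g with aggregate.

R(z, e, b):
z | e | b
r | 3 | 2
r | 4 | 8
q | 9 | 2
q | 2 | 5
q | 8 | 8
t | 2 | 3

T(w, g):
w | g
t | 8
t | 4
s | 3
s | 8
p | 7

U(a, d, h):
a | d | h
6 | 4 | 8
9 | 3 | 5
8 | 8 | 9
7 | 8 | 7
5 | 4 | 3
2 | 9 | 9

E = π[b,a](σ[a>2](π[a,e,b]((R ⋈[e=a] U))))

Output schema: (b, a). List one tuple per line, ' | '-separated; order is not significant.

Stepwise |·|:
  R → 6
  U → 6
  (R ⋈[e=a] U) → 4
  π[a,e,b]((R ⋈[e=a] U)) → 4
  σ[a>2](π[a,e,b]((R ⋈[e=a] U))) → 2
  π[b,a](σ[a>2](π[a,e,b]((R ⋈[e=a] U)))) → 2

== RESULT ==
b | a
2 | 9
8 | 8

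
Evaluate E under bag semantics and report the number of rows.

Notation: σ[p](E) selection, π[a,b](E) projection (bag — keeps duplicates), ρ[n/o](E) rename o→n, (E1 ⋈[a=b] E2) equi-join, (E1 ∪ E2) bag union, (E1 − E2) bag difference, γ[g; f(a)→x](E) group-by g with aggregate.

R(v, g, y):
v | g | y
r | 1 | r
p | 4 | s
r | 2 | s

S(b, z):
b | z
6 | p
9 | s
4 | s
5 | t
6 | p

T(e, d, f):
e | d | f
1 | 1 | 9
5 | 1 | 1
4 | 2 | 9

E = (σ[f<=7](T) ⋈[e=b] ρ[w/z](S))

Per-node cardinality:
  T → 3
  σ[f<=7](T) → 1
  S → 5
  ρ[w/z](S) → 5
  (σ[f<=7](T) ⋈[e=b] ρ[w/z](S)) → 1

|E| = 1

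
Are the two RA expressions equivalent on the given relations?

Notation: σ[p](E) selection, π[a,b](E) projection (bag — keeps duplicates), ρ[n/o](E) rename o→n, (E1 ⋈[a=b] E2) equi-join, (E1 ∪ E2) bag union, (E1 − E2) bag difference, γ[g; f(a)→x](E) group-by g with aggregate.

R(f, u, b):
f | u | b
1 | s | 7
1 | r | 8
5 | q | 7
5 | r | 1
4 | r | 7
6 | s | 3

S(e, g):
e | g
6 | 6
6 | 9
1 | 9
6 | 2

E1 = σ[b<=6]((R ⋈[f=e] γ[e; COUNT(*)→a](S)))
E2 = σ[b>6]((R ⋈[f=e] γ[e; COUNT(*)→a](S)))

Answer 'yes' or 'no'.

E1 row counts bottom-up:
  R → 6
  S → 4
  γ[e; COUNT(*)→a](S) → 2
  (R ⋈[f=e] γ[e; COUNT(*)→a](S)) → 3
  σ[b<=6]((R ⋈[f=e] γ[e; COUNT(*)→a](S))) → 1
E2 row counts bottom-up:
  R → 6
  S → 4
  γ[e; COUNT(*)→a](S) → 2
  (R ⋈[f=e] γ[e; COUNT(*)→a](S)) → 3
  σ[b>6]((R ⋈[f=e] γ[e; COUNT(*)→a](S))) → 2

E1 result:
f | u | b | e | a
6 | s | 3 | 6 | 3
E2 result:
f | u | b | e | a
1 | r | 8 | 1 | 1
1 | s | 7 | 1 | 1
Witness: (1, 'r', 8, 1, 1) appears 0× in E1 but 1× in E2.

no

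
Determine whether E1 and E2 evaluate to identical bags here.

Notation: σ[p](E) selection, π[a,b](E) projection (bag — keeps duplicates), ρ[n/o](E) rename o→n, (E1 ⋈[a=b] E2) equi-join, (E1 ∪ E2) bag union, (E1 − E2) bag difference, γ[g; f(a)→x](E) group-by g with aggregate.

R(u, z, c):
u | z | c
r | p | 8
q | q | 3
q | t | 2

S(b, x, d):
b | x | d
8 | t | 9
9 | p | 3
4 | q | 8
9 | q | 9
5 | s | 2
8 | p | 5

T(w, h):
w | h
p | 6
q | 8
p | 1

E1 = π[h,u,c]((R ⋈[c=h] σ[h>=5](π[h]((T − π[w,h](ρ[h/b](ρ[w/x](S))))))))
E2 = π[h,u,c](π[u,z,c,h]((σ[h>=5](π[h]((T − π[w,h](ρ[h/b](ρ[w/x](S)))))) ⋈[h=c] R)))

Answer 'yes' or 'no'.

E1 stepwise |·|:
  R → 3
  T → 3
  S → 6
  ρ[w/x](S) → 6
  ρ[h/b](ρ[w/x](S)) → 6
  π[w,h](ρ[h/b](ρ[w/x](S))) → 6
  (T − π[w,h](ρ[h/b](ρ[w/x](S)))) → 3
  π[h]((T − π[w,h](ρ[h/b](ρ[w/x](S))))) → 3
  σ[h>=5](π[h]((T − π[w,h](ρ[h/b](ρ[w/x](S)))))) → 2
  (R ⋈[c=h] σ[h>=5](π[h]((T − π[w,h](ρ[h/b](ρ[w/x](S))))))) → 1
  π[h,u,c]((R ⋈[c=h] σ[h>=5](π[h]((T − π[w,h](ρ[h/b](ρ[w/x](S)))))))) → 1
E2 stepwise |·|:
  T → 3
  S → 6
  ρ[w/x](S) → 6
  ρ[h/b](ρ[w/x](S)) → 6
  π[w,h](ρ[h/b](ρ[w/x](S))) → 6
  (T − π[w,h](ρ[h/b](ρ[w/x](S)))) → 3
  π[h]((T − π[w,h](ρ[h/b](ρ[w/x](S))))) → 3
  σ[h>=5](π[h]((T − π[w,h](ρ[h/b](ρ[w/x](S)))))) → 2
  R → 3
  (σ[h>=5](π[h]((T − π[w,h](ρ[h/b](ρ[w/x](S)))))) ⋈[h=c] R) → 1
  π[u,z,c,h]((σ[h>=5](π[h]((T − π[w,h](ρ[h/b](ρ[w/x](S)))))) ⋈[h=c] R)) → 1
  π[h,u,c](π[u,z,c,h]((σ[h>=5](π[h]((T − π[w,h](ρ[h/b](ρ[w/x](S)))))) ⋈[h=c] R))) → 1

E1 and E2 produce the same multiset:
h | u | c
8 | r | 8

yes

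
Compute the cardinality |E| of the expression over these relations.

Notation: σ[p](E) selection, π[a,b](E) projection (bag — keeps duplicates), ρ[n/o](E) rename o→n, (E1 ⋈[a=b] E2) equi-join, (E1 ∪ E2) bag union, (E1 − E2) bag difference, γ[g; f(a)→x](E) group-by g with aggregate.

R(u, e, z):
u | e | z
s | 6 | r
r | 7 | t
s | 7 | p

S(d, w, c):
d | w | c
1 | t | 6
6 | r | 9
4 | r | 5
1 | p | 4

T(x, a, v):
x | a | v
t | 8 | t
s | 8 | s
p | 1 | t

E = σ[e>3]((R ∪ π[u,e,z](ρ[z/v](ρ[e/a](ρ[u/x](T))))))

Stepwise |·|:
  R → 3
  T → 3
  ρ[u/x](T) → 3
  ρ[e/a](ρ[u/x](T)) → 3
  ρ[z/v](ρ[e/a](ρ[u/x](T))) → 3
  π[u,e,z](ρ[z/v](ρ[e/a](ρ[u/x](T)))) → 3
  (R ∪ π[u,e,z](ρ[z/v](ρ[e/a](ρ[u/x](T))))) → 6
  σ[e>3]((R ∪ π[u,e,z](ρ[z/v](ρ[e/a](ρ[u/x](T)))))) → 5

|E| = 5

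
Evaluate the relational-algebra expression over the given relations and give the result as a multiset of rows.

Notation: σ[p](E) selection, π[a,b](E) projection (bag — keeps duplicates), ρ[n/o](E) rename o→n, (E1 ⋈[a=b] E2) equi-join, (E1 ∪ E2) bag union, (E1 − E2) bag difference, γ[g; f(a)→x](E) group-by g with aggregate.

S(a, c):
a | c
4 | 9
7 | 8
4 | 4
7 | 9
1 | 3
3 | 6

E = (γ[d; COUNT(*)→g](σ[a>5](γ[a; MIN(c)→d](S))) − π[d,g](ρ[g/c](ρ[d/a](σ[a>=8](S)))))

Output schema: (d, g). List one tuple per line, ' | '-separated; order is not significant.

Per-node cardinality:
  S → 6
  γ[a; MIN(c)→d](S) → 4
  σ[a>5](γ[a; MIN(c)→d](S)) → 1
  γ[d; COUNT(*)→g](σ[a>5](γ[a; MIN(c)→d](S))) → 1
  S → 6
  σ[a>=8](S) → 0
  ρ[d/a](σ[a>=8](S)) → 0
  ρ[g/c](ρ[d/a](σ[a>=8](S))) → 0
  π[d,g](ρ[g/c](ρ[d/a](σ[a>=8](S)))) → 0
  (γ[d; COUNT(*)→g](σ[a>5](γ[a; MIN(c)→d](S))) − π[d,g](ρ[g/c](ρ[d/a](σ[a>=8](S))))) → 1

== RESULT ==
d | g
8 | 1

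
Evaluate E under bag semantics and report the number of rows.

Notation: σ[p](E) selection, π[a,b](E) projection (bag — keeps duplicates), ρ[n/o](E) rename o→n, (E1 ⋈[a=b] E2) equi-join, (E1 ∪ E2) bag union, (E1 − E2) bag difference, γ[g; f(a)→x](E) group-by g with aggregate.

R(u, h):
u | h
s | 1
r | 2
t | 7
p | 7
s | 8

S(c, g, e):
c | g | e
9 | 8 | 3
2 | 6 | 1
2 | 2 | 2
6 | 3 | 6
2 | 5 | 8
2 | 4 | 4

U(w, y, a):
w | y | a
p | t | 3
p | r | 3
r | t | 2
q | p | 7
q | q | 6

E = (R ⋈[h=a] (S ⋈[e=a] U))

Stepwise |·|:
  R → 5
  S → 6
  U → 5
  (S ⋈[e=a] U) → 4
  (R ⋈[h=a] (S ⋈[e=a] U)) → 1

|E| = 1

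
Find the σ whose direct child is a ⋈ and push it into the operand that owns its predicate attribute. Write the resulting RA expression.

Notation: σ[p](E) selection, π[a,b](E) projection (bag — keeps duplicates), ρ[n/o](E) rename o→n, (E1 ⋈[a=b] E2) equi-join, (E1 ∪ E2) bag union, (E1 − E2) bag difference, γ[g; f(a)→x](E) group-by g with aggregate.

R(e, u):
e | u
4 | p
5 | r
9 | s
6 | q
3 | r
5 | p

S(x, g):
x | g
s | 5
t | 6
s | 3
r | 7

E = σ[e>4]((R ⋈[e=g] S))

σ filters on e, owned by the left side.
E' = (σ[e>4](R) ⋈[e=g] S)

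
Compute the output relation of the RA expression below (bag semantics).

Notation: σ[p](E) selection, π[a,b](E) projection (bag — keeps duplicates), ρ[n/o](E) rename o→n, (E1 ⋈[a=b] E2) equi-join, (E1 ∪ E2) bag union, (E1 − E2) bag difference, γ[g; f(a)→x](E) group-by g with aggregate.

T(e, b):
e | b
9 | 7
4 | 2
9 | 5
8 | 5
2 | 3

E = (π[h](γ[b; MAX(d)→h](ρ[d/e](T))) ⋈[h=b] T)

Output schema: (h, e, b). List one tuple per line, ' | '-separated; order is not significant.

Subexpression sizes:
  T → 5
  ρ[d/e](T) → 5
  γ[b; MAX(d)→h](ρ[d/e](T)) → 4
  π[h](γ[b; MAX(d)→h](ρ[d/e](T))) → 4
  T → 5
  (π[h](γ[b; MAX(d)→h](ρ[d/e](T))) ⋈[h=b] T) → 1

== RESULT ==
h | e | b
2 | 4 | 2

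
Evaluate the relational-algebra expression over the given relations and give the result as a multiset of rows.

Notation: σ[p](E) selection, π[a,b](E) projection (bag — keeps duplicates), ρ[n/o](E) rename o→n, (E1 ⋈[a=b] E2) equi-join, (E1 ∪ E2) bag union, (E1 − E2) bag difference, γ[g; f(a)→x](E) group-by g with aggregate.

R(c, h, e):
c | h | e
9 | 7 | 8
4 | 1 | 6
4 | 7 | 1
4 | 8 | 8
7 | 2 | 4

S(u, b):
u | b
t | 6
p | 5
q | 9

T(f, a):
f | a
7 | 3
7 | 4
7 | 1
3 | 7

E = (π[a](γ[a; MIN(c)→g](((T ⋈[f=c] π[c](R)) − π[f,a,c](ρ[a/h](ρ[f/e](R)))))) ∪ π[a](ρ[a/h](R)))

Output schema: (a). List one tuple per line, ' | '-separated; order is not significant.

Subexpression sizes:
  T → 4
  R → 5
  π[c](R) → 5
  (T ⋈[f=c] π[c](R)) → 3
  R → 5
  ρ[f/e](R) → 5
  ρ[a/h](ρ[f/e](R)) → 5
  π[f,a,c](ρ[a/h](ρ[f/e](R))) → 5
  ((T ⋈[f=c] π[c](R)) − π[f,a,c](ρ[a/h](ρ[f/e](R)))) → 3
  γ[a; MIN(c)→g](((T ⋈[f=c] π[c](R)) − π[f,a,c](ρ[a/h](ρ[f/e](R))))) → 3
  π[a](γ[a; MIN(c)→g](((T ⋈[f=c] π[c](R)) − π[f,a,c](ρ[a/h](ρ[f/e](R)))))) → 3
  R → 5
  ρ[a/h](R) → 5
  π[a](ρ[a/h](R)) → 5
  (π[a](γ[a; MIN(c)→g](((T ⋈[f=c] π[c](R)) − π[f,a,c](ρ[a/h](ρ[f/e](R)))))) ∪ π[a](ρ[a/h](R))) → 8

== RESULT ==
a
1
1
2
3
4
7
7
8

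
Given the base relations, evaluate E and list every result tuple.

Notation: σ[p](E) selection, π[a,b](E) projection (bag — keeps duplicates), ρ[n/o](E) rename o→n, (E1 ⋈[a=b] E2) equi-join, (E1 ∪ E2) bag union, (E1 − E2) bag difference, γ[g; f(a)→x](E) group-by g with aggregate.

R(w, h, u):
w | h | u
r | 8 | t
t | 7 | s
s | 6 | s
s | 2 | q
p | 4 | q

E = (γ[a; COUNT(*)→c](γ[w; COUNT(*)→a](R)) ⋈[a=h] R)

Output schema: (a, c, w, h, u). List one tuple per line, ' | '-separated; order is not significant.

Subexpression sizes:
  R → 5
  γ[w; COUNT(*)→a](R) → 4
  γ[a; COUNT(*)→c](γ[w; COUNT(*)→a](R)) → 2
  R → 5
  (γ[a; COUNT(*)→c](γ[w; COUNT(*)→a](R)) ⋈[a=h] R) → 1

== RESULT ==
a | c | w | h | u
2 | 1 | s | 2 | q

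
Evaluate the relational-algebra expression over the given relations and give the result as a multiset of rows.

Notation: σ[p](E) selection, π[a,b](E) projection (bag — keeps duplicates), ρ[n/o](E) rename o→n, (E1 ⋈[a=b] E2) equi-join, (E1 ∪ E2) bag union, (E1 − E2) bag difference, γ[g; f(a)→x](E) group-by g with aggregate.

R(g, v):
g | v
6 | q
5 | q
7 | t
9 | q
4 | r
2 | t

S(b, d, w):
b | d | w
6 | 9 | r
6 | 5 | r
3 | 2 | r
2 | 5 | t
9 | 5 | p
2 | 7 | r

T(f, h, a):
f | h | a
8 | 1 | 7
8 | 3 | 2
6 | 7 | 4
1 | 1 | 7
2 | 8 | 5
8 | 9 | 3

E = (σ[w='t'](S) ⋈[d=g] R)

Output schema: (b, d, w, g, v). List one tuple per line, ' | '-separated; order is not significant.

Stepwise |·|:
  S → 6
  σ[w='t'](S) → 1
  R → 6
  (σ[w='t'](S) ⋈[d=g] R) → 1

== RESULT ==
b | d | w | g | v
2 | 5 | t | 5 | q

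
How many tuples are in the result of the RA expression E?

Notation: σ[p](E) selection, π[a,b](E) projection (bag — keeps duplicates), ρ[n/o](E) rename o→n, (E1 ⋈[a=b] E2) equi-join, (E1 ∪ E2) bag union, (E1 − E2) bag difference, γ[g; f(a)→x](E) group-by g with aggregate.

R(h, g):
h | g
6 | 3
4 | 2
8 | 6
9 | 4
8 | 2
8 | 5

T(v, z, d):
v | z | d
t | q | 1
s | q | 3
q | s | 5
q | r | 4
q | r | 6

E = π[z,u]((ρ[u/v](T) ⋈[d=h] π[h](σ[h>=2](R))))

Per-node cardinality:
  T → 5
  ρ[u/v](T) → 5
  R → 6
  σ[h>=2](R) → 6
  π[h](σ[h>=2](R)) → 6
  (ρ[u/v](T) ⋈[d=h] π[h](σ[h>=2](R))) → 2
  π[z,u]((ρ[u/v](T) ⋈[d=h] π[h](σ[h>=2](R)))) → 2

|E| = 2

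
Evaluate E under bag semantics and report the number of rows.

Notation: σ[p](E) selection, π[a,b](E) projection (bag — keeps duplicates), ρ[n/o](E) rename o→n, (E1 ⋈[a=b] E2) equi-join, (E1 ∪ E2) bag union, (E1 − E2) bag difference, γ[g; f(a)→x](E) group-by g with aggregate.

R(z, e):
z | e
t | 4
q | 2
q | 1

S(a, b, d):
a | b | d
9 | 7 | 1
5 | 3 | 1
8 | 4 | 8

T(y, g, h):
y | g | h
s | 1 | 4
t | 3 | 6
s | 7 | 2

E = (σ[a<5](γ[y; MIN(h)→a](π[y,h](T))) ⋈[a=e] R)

Row counts bottom-up:
  T → 3
  π[y,h](T) → 3
  γ[y; MIN(h)→a](π[y,h](T)) → 2
  σ[a<5](γ[y; MIN(h)→a](π[y,h](T))) → 1
  R → 3
  (σ[a<5](γ[y; MIN(h)→a](π[y,h](T))) ⋈[a=e] R) → 1

|E| = 1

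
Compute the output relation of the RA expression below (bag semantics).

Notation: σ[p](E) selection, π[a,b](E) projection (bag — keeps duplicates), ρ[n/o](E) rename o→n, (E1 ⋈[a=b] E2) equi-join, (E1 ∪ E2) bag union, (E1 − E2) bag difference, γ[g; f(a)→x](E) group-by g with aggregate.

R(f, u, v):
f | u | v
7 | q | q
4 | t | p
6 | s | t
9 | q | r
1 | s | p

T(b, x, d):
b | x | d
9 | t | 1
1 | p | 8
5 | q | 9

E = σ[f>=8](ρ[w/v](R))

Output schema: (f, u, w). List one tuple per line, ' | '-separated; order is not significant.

Row counts bottom-up:
  R → 5
  ρ[w/v](R) → 5
  σ[f>=8](ρ[w/v](R)) → 1

== RESULT ==
f | u | w
9 | q | r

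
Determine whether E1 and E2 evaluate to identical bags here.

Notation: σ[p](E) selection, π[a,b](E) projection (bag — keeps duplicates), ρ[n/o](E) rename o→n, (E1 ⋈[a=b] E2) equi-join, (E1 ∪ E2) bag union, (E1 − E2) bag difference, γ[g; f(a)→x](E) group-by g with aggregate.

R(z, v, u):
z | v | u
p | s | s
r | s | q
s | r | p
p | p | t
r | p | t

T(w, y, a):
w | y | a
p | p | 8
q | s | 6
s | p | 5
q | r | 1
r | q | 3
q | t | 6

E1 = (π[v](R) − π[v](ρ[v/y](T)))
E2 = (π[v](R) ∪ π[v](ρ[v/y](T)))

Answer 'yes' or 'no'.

E1 per-node cardinality:
  R → 5
  π[v](R) → 5
  T → 6
  ρ[v/y](T) → 6
  π[v](ρ[v/y](T)) → 6
  (π[v](R) − π[v](ρ[v/y](T))) → 1
E2 per-node cardinality:
  R → 5
  π[v](R) → 5
  T → 6
  ρ[v/y](T) → 6
  π[v](ρ[v/y](T)) → 6
  (π[v](R) ∪ π[v](ρ[v/y](T))) → 11

E1 result:
v
s
E2 result:
v
p
p
p
p
q
r
r
s
s
s
t
Witness: ('t',) appears 0× in E1 but 1× in E2.

no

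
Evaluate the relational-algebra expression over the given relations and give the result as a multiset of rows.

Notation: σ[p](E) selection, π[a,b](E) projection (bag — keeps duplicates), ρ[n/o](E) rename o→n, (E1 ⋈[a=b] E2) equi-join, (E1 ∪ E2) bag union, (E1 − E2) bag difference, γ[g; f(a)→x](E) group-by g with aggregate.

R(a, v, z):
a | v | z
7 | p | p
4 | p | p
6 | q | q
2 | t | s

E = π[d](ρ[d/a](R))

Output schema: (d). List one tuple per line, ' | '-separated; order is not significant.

Stepwise |·|:
  R → 4
  ρ[d/a](R) → 4
  π[d](ρ[d/a](R)) → 4

== RESULT ==
d
2
4
6
7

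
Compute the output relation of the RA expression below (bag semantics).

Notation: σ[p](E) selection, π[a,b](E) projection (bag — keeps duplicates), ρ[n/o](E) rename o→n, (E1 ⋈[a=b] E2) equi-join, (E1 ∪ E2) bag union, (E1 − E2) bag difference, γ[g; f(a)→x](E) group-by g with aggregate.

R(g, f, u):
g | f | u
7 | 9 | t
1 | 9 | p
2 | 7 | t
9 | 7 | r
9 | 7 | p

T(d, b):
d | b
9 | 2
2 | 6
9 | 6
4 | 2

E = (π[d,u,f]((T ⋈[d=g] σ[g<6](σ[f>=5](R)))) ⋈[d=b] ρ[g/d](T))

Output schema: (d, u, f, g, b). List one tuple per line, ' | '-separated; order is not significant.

Per-node cardinality:
  T → 4
  R → 5
  σ[f>=5](R) → 5
  σ[g<6](σ[f>=5](R)) → 2
  (T ⋈[d=g] σ[g<6](σ[f>=5](R))) → 1
  π[d,u,f]((T ⋈[d=g] σ[g<6](σ[f>=5](R)))) → 1
  T → 4
  ρ[g/d](T) → 4
  (π[d,u,f]((T ⋈[d=g] σ[g<6](σ[f>=5](R)))) ⋈[d=b] ρ[g/d](T)) → 2

== RESULT ==
d | u | f | g | b
2 | t | 7 | 4 | 2
2 | t | 7 | 9 | 2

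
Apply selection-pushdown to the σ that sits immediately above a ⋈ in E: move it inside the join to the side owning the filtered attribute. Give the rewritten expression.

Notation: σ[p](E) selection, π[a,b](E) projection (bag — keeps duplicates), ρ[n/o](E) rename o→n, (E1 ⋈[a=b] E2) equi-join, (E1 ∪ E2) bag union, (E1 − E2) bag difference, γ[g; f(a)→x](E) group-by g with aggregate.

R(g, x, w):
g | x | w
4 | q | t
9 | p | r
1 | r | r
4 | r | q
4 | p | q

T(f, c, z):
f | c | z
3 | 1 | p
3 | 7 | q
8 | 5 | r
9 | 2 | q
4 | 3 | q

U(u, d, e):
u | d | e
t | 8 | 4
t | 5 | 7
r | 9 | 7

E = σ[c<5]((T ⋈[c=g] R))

σ filters on c, owned by the left side.
E' = (σ[c<5](T) ⋈[c=g] R)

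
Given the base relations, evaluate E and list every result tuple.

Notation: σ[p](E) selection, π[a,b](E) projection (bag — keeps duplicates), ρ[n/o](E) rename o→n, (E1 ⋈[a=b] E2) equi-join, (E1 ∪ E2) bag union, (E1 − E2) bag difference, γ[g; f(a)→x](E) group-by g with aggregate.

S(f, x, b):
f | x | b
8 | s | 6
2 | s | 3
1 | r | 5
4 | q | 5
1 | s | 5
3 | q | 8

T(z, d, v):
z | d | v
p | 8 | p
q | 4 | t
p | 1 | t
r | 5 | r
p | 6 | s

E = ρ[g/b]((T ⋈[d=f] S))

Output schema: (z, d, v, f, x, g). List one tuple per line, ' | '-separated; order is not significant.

Row counts bottom-up:
  T → 5
  S → 6
  (T ⋈[d=f] S) → 4
  ρ[g/b]((T ⋈[d=f] S)) → 4

== RESULT ==
z | d | v | f | x | g
p | 1 | t | 1 | r | 5
p | 1 | t | 1 | s | 5
p | 8 | p | 8 | s | 6
q | 4 | t | 4 | q | 5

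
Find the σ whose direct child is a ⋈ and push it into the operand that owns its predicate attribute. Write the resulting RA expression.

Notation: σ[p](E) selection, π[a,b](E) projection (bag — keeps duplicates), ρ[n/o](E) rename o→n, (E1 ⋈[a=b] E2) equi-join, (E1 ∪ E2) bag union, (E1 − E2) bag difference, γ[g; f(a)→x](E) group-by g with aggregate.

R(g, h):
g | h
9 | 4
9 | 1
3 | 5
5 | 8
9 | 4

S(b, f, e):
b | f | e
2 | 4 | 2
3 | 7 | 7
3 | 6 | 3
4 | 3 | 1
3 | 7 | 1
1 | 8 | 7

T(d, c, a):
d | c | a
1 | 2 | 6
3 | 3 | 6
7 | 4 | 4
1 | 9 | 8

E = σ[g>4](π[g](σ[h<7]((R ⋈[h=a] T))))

σ filters on h, owned by the left side.
E' = σ[g>4](π[g]((σ[h<7](R) ⋈[h=a] T)))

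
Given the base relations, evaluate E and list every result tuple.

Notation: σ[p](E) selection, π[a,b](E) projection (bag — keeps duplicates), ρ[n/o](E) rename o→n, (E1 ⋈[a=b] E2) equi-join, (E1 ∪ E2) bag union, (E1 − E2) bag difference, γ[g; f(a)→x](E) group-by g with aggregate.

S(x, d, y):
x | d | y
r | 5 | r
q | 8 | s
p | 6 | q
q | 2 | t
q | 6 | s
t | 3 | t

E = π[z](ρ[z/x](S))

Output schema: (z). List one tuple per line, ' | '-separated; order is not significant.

Stepwise |·|:
  S → 6
  ρ[z/x](S) → 6
  π[z](ρ[z/x](S)) → 6

== RESULT ==
z
p
q
q
q
r
t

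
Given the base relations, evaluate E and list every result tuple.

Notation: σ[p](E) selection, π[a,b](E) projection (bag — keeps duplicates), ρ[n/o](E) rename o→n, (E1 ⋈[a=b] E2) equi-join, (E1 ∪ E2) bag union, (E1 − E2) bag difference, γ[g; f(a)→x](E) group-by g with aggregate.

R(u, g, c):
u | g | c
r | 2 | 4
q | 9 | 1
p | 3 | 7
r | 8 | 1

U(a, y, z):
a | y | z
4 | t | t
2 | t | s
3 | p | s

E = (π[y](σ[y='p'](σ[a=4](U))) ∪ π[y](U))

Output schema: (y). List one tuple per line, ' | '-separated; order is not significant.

Stepwise |·|:
  U → 3
  σ[a=4](U) → 1
  σ[y='p'](σ[a=4](U)) → 0
  π[y](σ[y='p'](σ[a=4](U))) → 0
  U → 3
  π[y](U) → 3
  (π[y](σ[y='p'](σ[a=4](U))) ∪ π[y](U)) → 3

== RESULT ==
y
p
t
t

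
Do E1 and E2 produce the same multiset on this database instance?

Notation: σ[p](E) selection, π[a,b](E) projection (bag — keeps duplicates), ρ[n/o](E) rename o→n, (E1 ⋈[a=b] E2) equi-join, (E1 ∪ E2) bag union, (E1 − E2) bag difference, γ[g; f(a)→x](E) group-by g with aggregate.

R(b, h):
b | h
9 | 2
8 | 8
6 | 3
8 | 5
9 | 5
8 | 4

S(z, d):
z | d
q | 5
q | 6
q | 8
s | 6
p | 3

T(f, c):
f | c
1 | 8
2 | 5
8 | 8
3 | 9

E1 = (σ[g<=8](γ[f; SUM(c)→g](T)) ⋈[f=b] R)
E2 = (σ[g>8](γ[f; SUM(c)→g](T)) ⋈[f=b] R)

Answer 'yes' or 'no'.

E1 row counts bottom-up:
  T → 4
  γ[f; SUM(c)→g](T) → 4
  σ[g<=8](γ[f; SUM(c)→g](T)) → 3
  R → 6
  (σ[g<=8](γ[f; SUM(c)→g](T)) ⋈[f=b] R) → 3
E2 row counts bottom-up:
  T → 4
  γ[f; SUM(c)→g](T) → 4
  σ[g>8](γ[f; SUM(c)→g](T)) → 1
  R → 6
  (σ[g>8](γ[f; SUM(c)→g](T)) ⋈[f=b] R) → 0

E1 result:
f | g | b | h
8 | 8 | 8 | 4
8 | 8 | 8 | 5
8 | 8 | 8 | 8
E2 result:
f | g | b | h
(0 rows)
Witness: (8, 8, 8, 5) appears 1× in E1 but 0× in E2.

no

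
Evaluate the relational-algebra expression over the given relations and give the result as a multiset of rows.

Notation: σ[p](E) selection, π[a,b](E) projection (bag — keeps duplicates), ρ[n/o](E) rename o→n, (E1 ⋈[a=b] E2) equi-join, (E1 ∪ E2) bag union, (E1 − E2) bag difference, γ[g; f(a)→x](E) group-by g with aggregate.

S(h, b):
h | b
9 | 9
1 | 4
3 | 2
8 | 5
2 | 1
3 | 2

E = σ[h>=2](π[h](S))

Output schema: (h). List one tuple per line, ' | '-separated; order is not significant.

Subexpression sizes:
  S → 6
  π[h](S) → 6
  σ[h>=2](π[h](S)) → 5

== RESULT ==
h
2
3
3
8
9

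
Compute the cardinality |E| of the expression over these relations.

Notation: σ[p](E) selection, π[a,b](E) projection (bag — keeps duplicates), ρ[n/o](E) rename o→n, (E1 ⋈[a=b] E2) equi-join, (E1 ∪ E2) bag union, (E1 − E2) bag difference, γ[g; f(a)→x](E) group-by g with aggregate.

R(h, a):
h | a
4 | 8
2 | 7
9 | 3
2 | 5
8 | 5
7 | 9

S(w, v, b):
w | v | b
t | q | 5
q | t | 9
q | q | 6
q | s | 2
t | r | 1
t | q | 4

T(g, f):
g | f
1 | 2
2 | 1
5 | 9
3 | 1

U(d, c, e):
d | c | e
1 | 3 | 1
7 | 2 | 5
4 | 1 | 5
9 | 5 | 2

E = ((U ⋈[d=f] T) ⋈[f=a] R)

Per-node cardinality:
  U → 4
  T → 4
  (U ⋈[d=f] T) → 3
  R → 6
  ((U ⋈[d=f] T) ⋈[f=a] R) → 1

|E| = 1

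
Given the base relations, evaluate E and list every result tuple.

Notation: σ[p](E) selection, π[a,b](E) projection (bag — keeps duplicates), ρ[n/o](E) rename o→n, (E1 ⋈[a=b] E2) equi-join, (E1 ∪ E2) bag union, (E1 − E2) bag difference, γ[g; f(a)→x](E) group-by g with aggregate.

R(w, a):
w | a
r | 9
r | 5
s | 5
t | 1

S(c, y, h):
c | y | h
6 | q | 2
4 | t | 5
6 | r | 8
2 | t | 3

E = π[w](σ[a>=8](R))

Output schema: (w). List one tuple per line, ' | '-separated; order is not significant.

Stepwise |·|:
  R → 4
  σ[a>=8](R) → 1
  π[w](σ[a>=8](R)) → 1

== RESULT ==
w
r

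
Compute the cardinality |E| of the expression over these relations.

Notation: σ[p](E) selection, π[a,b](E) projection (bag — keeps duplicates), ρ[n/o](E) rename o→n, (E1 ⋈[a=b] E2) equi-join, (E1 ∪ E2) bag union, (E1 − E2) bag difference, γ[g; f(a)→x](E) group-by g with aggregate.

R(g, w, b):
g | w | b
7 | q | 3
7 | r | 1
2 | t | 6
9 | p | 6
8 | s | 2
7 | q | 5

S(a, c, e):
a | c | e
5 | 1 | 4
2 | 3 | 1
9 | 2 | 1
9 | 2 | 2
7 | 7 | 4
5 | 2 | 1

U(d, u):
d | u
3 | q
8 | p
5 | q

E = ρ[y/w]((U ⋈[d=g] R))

Subexpression sizes:
  U → 3
  R → 6
  (U ⋈[d=g] R) → 1
  ρ[y/w]((U ⋈[d=g] R)) → 1

|E| = 1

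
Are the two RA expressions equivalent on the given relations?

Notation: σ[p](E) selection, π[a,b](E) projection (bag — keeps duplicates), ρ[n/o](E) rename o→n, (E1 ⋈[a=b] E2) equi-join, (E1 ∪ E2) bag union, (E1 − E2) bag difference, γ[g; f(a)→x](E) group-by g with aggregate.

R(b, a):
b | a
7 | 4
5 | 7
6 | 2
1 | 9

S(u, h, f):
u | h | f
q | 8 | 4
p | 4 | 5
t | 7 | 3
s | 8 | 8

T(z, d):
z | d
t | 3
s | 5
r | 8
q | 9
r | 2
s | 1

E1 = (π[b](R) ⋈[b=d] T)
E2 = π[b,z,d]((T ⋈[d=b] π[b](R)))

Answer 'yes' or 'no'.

E1 stepwise |·|:
  R → 4
  π[b](R) → 4
  T → 6
  (π[b](R) ⋈[b=d] T) → 2
E2 stepwise |·|:
  T → 6
  R → 4
  π[b](R) → 4
  (T ⋈[d=b] π[b](R)) → 2
  π[b,z,d]((T ⋈[d=b] π[b](R))) → 2

E1 and E2 produce the same multiset:
b | z | d
1 | s | 1
5 | s | 5

yes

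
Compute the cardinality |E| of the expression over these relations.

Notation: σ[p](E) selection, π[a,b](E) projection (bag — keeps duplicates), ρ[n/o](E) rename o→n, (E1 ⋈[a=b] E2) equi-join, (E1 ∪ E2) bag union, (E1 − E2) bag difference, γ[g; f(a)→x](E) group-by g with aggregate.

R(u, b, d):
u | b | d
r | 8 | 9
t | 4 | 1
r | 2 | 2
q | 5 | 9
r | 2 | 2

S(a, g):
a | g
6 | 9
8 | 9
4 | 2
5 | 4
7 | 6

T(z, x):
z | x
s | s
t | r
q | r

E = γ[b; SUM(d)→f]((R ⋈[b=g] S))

Per-node cardinality:
  R → 5
  S → 5
  (R ⋈[b=g] S) → 3
  γ[b; SUM(d)→f]((R ⋈[b=g] S)) → 2

|E| = 2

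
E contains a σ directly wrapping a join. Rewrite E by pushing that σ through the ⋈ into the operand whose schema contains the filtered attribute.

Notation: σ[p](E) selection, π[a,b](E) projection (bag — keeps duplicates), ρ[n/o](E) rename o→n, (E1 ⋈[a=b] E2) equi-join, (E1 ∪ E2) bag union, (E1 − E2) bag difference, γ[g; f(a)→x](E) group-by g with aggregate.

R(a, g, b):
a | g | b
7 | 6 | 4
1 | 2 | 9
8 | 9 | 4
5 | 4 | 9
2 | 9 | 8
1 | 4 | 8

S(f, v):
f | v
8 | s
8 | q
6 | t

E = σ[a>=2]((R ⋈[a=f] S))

σ filters on a, owned by the left side.
E' = (σ[a>=2](R) ⋈[a=f] S)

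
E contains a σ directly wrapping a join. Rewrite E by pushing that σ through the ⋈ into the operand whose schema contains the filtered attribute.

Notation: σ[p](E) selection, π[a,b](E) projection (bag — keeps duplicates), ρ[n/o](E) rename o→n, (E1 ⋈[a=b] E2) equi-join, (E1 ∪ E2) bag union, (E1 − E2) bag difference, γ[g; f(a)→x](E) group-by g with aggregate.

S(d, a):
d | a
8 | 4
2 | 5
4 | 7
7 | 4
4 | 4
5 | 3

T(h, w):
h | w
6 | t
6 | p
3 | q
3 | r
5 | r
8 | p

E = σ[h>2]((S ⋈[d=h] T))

σ filters on h, owned by the right side.
E' = (S ⋈[d=h] σ[h>2](T))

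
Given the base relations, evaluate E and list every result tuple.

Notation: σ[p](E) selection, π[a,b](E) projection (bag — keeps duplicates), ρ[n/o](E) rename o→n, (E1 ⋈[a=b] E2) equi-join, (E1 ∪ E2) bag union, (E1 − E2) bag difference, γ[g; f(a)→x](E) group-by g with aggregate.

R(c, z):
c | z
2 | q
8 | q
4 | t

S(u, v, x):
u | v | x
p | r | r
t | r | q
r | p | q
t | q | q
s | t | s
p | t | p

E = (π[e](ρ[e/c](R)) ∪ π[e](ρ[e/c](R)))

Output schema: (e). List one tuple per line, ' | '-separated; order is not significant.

Row counts bottom-up:
  R → 3
  ρ[e/c](R) → 3
  π[e](ρ[e/c](R)) → 3
  R → 3
  ρ[e/c](R) → 3
  π[e](ρ[e/c](R)) → 3
  (π[e](ρ[e/c](R)) ∪ π[e](ρ[e/c](R))) → 6

== RESULT ==
e
2
2
4
4
8
8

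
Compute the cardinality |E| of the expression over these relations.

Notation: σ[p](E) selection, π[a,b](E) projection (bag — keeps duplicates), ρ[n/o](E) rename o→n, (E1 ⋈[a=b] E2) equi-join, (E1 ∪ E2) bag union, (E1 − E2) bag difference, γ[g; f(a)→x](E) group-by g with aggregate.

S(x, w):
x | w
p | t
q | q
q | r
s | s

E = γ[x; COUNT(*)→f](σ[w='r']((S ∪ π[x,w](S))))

Subexpression sizes:
  S → 4
  S → 4
  π[x,w](S) → 4
  (S ∪ π[x,w](S)) → 8
  σ[w='r']((S ∪ π[x,w](S))) → 2
  γ[x; COUNT(*)→f](σ[w='r']((S ∪ π[x,w](S)))) → 1

|E| = 1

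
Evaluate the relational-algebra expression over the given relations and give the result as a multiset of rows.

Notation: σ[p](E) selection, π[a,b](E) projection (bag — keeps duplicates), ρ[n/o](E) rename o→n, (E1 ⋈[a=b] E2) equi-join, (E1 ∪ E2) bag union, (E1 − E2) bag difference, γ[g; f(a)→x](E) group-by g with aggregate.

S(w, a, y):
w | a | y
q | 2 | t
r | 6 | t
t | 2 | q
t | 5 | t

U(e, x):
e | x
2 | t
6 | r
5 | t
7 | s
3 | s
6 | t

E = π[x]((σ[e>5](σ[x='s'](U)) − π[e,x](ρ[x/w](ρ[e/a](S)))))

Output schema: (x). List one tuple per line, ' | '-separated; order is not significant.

Stepwise |·|:
  U → 6
  σ[x='s'](U) → 2
  σ[e>5](σ[x='s'](U)) → 1
  S → 4
  ρ[e/a](S) → 4
  ρ[x/w](ρ[e/a](S)) → 4
  π[e,x](ρ[x/w](ρ[e/a](S))) → 4
  (σ[e>5](σ[x='s'](U)) − π[e,x](ρ[x/w](ρ[e/a](S)))) → 1
  π[x]((σ[e>5](σ[x='s'](U)) − π[e,x](ρ[x/w](ρ[e/a](S))))) → 1

== RESULT ==
x
s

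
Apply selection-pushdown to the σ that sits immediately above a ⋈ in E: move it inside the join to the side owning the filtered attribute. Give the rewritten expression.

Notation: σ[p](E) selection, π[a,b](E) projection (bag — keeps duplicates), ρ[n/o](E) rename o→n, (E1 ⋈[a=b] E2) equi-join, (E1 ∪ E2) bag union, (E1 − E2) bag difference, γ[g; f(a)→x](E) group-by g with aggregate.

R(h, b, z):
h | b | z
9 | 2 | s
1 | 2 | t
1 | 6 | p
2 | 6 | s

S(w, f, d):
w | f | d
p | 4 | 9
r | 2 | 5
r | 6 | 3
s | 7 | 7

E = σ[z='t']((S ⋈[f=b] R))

σ filters on z, owned by the right side.
E' = (S ⋈[f=b] σ[z='t'](R))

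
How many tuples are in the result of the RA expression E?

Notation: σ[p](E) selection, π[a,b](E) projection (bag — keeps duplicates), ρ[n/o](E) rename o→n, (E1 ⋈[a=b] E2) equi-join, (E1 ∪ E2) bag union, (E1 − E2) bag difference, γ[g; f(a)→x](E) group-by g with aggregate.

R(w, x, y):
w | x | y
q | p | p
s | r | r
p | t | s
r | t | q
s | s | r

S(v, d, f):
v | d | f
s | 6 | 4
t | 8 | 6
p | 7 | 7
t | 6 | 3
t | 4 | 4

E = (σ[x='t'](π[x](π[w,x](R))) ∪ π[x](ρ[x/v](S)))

Stepwise |·|:
  R → 5
  π[w,x](R) → 5
  π[x](π[w,x](R)) → 5
  σ[x='t'](π[x](π[w,x](R))) → 2
  S → 5
  ρ[x/v](S) → 5
  π[x](ρ[x/v](S)) → 5
  (σ[x='t'](π[x](π[w,x](R))) ∪ π[x](ρ[x/v](S))) → 7

|E| = 7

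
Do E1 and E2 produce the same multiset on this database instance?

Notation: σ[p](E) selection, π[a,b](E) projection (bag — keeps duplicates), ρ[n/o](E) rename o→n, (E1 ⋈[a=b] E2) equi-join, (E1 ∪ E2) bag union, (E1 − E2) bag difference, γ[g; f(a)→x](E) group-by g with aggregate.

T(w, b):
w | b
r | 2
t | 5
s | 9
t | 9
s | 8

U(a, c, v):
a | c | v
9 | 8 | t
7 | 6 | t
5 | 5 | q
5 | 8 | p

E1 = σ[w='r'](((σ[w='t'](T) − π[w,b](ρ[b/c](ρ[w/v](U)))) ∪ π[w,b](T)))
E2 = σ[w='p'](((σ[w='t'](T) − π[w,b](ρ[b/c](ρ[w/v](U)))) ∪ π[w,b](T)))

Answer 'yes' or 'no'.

E1 row counts bottom-up:
  T → 5
  σ[w='t'](T) → 2
  U → 4
  ρ[w/v](U) → 4
  ρ[b/c](ρ[w/v](U)) → 4
  π[w,b](ρ[b/c](ρ[w/v](U))) → 4
  (σ[w='t'](T) − π[w,b](ρ[b/c](ρ[w/v](U)))) → 2
  T → 5
  π[w,b](T) → 5
  ((σ[w='t'](T) − π[w,b](ρ[b/c](ρ[w/v](U)))) ∪ π[w,b](T)) → 7
  σ[w='r'](((σ[w='t'](T) − π[w,b](ρ[b/c](ρ[w/v](U)))) ∪ π[w,b](T))) → 1
E2 row counts bottom-up:
  T → 5
  σ[w='t'](T) → 2
  U → 4
  ρ[w/v](U) → 4
  ρ[b/c](ρ[w/v](U)) → 4
  π[w,b](ρ[b/c](ρ[w/v](U))) → 4
  (σ[w='t'](T) − π[w,b](ρ[b/c](ρ[w/v](U)))) → 2
  T → 5
  π[w,b](T) → 5
  ((σ[w='t'](T) − π[w,b](ρ[b/c](ρ[w/v](U)))) ∪ π[w,b](T)) → 7
  σ[w='p'](((σ[w='t'](T) − π[w,b](ρ[b/c](ρ[w/v](U)))) ∪ π[w,b](T))) → 0

E1 result:
w | b
r | 2
E2 result:
w | b
(0 rows)
Witness: ('r', 2) appears 1× in E1 but 0× in E2.

no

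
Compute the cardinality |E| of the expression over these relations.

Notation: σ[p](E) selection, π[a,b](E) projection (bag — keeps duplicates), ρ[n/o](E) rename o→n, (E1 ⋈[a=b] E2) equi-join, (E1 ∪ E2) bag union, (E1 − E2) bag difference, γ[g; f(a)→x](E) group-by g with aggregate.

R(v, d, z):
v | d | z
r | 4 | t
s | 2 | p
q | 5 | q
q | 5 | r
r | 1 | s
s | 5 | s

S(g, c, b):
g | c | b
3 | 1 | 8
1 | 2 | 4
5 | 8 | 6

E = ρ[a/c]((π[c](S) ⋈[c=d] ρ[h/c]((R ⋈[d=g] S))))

Stepwise |·|:
  S → 3
  π[c](S) → 3
  R → 6
  S → 3
  (R ⋈[d=g] S) → 4
  ρ[h/c]((R ⋈[d=g] S)) → 4
  (π[c](S) ⋈[c=d] ρ[h/c]((R ⋈[d=g] S))) → 1
  ρ[a/c]((π[c](S) ⋈[c=d] ρ[h/c]((R ⋈[d=g] S)))) → 1

|E| = 1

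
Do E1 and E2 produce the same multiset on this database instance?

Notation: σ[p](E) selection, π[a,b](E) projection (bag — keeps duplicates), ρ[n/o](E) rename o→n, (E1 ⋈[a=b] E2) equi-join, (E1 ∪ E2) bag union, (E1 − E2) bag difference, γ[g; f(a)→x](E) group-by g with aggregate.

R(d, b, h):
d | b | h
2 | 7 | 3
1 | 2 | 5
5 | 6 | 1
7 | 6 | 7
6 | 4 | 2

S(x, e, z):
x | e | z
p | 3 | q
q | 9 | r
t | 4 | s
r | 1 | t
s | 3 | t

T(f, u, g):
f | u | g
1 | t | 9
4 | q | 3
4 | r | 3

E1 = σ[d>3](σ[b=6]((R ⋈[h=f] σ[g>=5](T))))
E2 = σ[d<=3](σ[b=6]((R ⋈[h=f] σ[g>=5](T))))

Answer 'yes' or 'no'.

E1 row counts bottom-up:
  R → 5
  T → 3
  σ[g>=5](T) → 1
  (R ⋈[h=f] σ[g>=5](T)) → 1
  σ[b=6]((R ⋈[h=f] σ[g>=5](T))) → 1
  σ[d>3](σ[b=6]((R ⋈[h=f] σ[g>=5](T)))) → 1
E2 row counts bottom-up:
  R → 5
  T → 3
  σ[g>=5](T) → 1
  (R ⋈[h=f] σ[g>=5](T)) → 1
  σ[b=6]((R ⋈[h=f] σ[g>=5](T))) → 1
  σ[d<=3](σ[b=6]((R ⋈[h=f] σ[g>=5](T)))) → 0

E1 result:
d | b | h | f | u | g
5 | 6 | 1 | 1 | t | 9
E2 result:
d | b | h | f | u | g
(0 rows)
Witness: (5, 6, 1, 1, 't', 9) appears 1× in E1 but 0× in E2.

no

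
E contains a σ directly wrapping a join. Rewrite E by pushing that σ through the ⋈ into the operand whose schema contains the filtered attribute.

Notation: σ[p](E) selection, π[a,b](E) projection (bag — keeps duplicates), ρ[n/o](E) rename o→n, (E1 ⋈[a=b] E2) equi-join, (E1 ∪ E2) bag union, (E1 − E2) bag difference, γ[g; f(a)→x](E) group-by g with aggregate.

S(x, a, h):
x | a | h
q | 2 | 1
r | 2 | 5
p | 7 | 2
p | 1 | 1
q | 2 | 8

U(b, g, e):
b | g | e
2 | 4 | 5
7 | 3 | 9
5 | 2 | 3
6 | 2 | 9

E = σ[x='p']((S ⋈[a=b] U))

σ filters on x, owned by the left side.
E' = (σ[x='p'](S) ⋈[a=b] U)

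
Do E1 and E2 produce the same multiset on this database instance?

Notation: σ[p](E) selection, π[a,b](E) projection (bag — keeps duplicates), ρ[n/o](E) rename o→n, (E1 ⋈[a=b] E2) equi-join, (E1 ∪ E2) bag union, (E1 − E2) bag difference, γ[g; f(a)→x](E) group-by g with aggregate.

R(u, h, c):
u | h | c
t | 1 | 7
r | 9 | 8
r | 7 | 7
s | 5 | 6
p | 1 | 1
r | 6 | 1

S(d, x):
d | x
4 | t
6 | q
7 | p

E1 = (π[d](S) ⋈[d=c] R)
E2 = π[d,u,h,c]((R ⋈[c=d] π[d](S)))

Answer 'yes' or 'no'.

E1 subexpression sizes:
  S → 3
  π[d](S) → 3
  R → 6
  (π[d](S) ⋈[d=c] R) → 3
E2 subexpression sizes:
  R → 6
  S → 3
  π[d](S) → 3
  (R ⋈[c=d] π[d](S)) → 3
  π[d,u,h,c]((R ⋈[c=d] π[d](S))) → 3

E1 and E2 produce the same multiset:
d | u | h | c
6 | s | 5 | 6
7 | r | 7 | 7
7 | t | 1 | 7

yes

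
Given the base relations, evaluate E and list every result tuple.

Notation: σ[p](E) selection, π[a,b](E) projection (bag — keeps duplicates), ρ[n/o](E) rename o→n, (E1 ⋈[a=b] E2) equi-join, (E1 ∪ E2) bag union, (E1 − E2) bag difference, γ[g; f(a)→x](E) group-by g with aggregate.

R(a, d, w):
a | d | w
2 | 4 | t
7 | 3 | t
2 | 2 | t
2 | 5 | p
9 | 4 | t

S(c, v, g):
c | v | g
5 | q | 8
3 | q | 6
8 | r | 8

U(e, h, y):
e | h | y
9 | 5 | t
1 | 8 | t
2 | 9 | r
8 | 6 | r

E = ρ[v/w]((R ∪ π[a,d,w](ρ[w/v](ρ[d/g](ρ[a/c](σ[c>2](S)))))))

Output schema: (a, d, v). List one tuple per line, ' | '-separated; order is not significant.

Row counts bottom-up:
  R → 5
  S → 3
  σ[c>2](S) → 3
  ρ[a/c](σ[c>2](S)) → 3
  ρ[d/g](ρ[a/c](σ[c>2](S))) → 3
  ρ[w/v](ρ[d/g](ρ[a/c](σ[c>2](S)))) → 3
  π[a,d,w](ρ[w/v](ρ[d/g](ρ[a/c](σ[c>2](S))))) → 3
  (R ∪ π[a,d,w](ρ[w/v](ρ[d/g](ρ[a/c](σ[c>2](S)))))) → 8
  ρ[v/w]((R ∪ π[a,d,w](ρ[w/v](ρ[d/g](ρ[a/c](σ[c>2](S))))))) → 8

== RESULT ==
a | d | v
2 | 2 | t
2 | 4 | t
2 | 5 | p
3 | 6 | q
5 | 8 | q
7 | 3 | t
8 | 8 | r
9 | 4 | t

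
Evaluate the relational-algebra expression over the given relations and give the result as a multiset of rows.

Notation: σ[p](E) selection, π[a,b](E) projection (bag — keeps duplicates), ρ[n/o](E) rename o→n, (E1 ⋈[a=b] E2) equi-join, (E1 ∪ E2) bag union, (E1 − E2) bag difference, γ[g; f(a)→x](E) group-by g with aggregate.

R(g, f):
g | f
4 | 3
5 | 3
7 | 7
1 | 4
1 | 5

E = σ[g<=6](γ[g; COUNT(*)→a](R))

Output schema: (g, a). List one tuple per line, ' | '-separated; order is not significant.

Row counts bottom-up:
  R → 5
  γ[g; COUNT(*)→a](R) → 4
  σ[g<=6](γ[g; COUNT(*)→a](R)) → 3

== RESULT ==
g | a
1 | 2
4 | 1
5 | 1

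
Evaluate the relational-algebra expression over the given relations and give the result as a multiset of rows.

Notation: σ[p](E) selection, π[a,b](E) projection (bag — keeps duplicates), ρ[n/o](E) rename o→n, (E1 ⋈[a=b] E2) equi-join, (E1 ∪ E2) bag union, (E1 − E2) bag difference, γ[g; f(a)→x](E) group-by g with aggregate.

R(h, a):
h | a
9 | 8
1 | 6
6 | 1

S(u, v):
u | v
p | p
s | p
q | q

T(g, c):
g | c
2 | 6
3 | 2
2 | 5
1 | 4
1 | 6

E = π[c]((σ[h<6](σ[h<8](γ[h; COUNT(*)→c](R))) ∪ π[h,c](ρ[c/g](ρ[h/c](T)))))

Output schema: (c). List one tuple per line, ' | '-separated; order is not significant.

Subexpression sizes:
  R → 3
  γ[h; COUNT(*)→c](R) → 3
  σ[h<8](γ[h; COUNT(*)→c](R)) → 2
  σ[h<6](σ[h<8](γ[h; COUNT(*)→c](R))) → 1
  T → 5
  ρ[h/c](T) → 5
  ρ[c/g](ρ[h/c](T)) → 5
  π[h,c](ρ[c/g](ρ[h/c](T))) → 5
  (σ[h<6](σ[h<8](γ[h; COUNT(*)→c](R))) ∪ π[h,c](ρ[c/g](ρ[h/c](T)))) → 6
  π[c]((σ[h<6](σ[h<8](γ[h; COUNT(*)→c](R))) ∪ π[h,c](ρ[c/g](ρ[h/c](T))))) → 6

== RESULT ==
c
1
1
1
2
2
3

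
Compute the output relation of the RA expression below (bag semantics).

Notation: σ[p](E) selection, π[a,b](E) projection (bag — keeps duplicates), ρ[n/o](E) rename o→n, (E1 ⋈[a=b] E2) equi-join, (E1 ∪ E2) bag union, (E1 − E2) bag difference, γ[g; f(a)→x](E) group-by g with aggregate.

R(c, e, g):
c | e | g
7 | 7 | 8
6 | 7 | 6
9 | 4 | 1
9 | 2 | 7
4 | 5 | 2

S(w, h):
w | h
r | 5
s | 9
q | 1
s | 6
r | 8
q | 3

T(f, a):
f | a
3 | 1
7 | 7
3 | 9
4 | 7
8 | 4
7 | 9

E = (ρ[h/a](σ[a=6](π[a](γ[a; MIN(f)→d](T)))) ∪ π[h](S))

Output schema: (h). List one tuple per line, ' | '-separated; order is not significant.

Stepwise |·|:
  T → 6
  γ[a; MIN(f)→d](T) → 4
  π[a](γ[a; MIN(f)→d](T)) → 4
  σ[a=6](π[a](γ[a; MIN(f)→d](T))) → 0
  ρ[h/a](σ[a=6](π[a](γ[a; MIN(f)→d](T)))) → 0
  S → 6
  π[h](S) → 6
  (ρ[h/a](σ[a=6](π[a](γ[a; MIN(f)→d](T)))) ∪ π[h](S)) → 6

== RESULT ==
h
1
3
5
6
8
9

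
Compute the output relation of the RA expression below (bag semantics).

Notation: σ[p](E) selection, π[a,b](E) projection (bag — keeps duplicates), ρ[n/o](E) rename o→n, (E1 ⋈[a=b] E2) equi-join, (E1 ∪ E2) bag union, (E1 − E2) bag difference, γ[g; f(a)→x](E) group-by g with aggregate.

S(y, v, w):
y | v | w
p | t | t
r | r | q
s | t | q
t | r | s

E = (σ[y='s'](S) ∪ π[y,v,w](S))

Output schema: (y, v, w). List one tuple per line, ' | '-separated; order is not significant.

Stepwise |·|:
  S → 4
  σ[y='s'](S) → 1
  S → 4
  π[y,v,w](S) → 4
  (σ[y='s'](S) ∪ π[y,v,w](S)) → 5

== RESULT ==
y | v | w
p | t | t
r | r | q
s | t | q
s | t | q
t | r | s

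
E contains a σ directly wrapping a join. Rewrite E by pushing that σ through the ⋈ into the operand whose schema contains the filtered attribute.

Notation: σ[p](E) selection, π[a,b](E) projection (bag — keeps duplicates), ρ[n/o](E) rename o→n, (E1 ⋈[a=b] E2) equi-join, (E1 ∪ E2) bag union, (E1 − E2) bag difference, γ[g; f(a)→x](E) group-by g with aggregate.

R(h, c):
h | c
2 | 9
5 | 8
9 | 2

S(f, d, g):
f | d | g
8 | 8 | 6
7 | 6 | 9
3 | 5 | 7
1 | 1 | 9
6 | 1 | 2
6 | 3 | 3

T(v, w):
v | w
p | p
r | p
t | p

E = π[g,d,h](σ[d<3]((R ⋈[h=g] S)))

σ filters on d, owned by the right side.
E' = π[g,d,h]((R ⋈[h=g] σ[d<3](S)))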